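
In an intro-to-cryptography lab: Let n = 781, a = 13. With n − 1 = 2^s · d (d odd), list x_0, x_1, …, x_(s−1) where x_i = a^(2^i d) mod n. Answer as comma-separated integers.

736, 463

n − 1 = 780 = 2^2 · 195, so s = 2 and d = 195.
x_0 = 13^195 mod 781 = 736.
x_1 = 736^2 mod 781 = 463.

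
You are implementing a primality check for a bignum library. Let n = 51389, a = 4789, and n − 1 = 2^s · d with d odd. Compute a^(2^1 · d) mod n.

n − 1 = 51388 = 2^2 · 12847, so s = 2 and d = 12847.
x_0 = 4789^12847 mod 51389 = 30974.
x_1 = 30974^2 mod 51389 = 7435.

7435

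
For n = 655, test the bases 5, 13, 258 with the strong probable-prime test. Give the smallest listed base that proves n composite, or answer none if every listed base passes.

5

n − 1 = 654 = 2^1 · 327, so s = 1 and d = 327.
Base 5: x_0 = 5^327 mod 655 = 25. x_0 ∉ {1, 654} and s = 1, so 5 is a Miller–Rabin witness and 655 is composite.
Base 13: x_0 = 13^327 mod 655 = 562. x_0 ∉ {1, 654} and s = 1, so 13 is a Miller–Rabin witness and 655 is composite.
Base 258: x_0 = 258^327 mod 655 = 377. x_0 ∉ {1, 654} and s = 1, so 258 is a Miller–Rabin witness and 655 is composite.
The smallest witness among the given bases is 5.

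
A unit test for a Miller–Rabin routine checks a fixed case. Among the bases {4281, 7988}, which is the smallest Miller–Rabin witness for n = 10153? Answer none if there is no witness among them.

n − 1 = 10152 = 2^3 · 1269, so s = 3 and d = 1269.
Base 4281: x_0 = 4281^1269 mod 10153 = 9840. x_0 is neither 1 nor 10152, so continue squaring. x_1 = 9840^2 mod 10153 = 6592. x_2 = 6592^2 mod 10153 = 9777. Reached i = s−1 = 2 without hitting −1: 4281 is a Miller–Rabin witness and 10153 is composite.
Base 7988: x_0 = 7988^1269 mod 10153 = 1084. x_0 is neither 1 nor 10152, so continue squaring. x_1 = 1084^2 mod 10153 = 7461. x_2 = 7461^2 mod 10153 = 7775. Reached i = s−1 = 2 without hitting −1: 7988 is a Miller–Rabin witness and 10153 is composite.
The smallest witness among the given bases is 4281.

4281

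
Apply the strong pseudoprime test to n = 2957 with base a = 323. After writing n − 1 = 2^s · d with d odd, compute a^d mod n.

n − 1 = 2956 = 2^2 · 739, so s = 2 and d = 739.
323^739 mod 2957 = 1735.

1735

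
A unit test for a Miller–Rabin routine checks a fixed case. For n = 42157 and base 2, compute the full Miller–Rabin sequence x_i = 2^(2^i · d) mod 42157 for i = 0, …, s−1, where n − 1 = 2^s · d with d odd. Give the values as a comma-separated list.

n − 1 = 42156 = 2^2 · 10539, so s = 2 and d = 10539.
x_0 = 2^10539 mod 42157 = 20110.
x_1 = 20110^2 mod 42157 = 42156.

20110, 42156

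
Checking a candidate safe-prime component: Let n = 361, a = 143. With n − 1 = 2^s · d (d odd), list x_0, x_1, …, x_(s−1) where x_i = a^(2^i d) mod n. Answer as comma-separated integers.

132, 96, 191

n − 1 = 360 = 2^3 · 45, so s = 3 and d = 45.
x_0 = 143^45 mod 361 = 132.
x_1 = 132^2 mod 361 = 96.
x_2 = 96^2 mod 361 = 191.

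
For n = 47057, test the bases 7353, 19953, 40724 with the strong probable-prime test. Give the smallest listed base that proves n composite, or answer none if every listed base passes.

none

n − 1 = 47056 = 2^4 · 2941, so s = 4 and d = 2941.
Base 7353: x_0 = 7353^2941 mod 47057 = 23016. x_0 is neither 1 nor 47056, so continue squaring. x_1 = 23016^2 mod 47057 = 15607. x_2 = 15607^2 mod 47057 = 11417. x_3 = 11417^2 mod 47057 = 47056. x_3 ≡ −1, so 7353 is not a witness.
Base 19953: x_0 = 19953^2941 mod 47057 = 39673. x_0 is neither 1 nor 47056, so continue squaring. x_1 = 39673^2 mod 47057 = 31450. x_2 = 31450^2 mod 47057 = 11417. x_3 = 11417^2 mod 47057 = 47056. x_3 ≡ −1, so 19953 is not a witness.
Base 40724: x_0 = 40724^2941 mod 47057 = 505. x_0 is neither 1 nor 47056, so continue squaring. x_1 = 505^2 mod 47057 = 19740. x_2 = 19740^2 mod 47057 = 35640. x_3 = 35640^2 mod 47057 = 47056. x_3 ≡ −1, so 40724 is not a witness.
No listed base is a witness for 47057.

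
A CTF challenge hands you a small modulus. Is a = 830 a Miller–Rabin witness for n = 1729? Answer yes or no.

n − 1 = 1728 = 2^6 · 27, so s = 6 and d = 27.
x_0 = 830^27 mod 1729 = 512.
x_0 is neither 1 nor 1728, so continue squaring.
x_1 = 512^2 mod 1729 = 1065.
x_2 = 1065^2 mod 1729 = 1.
x_2 = 1 but x_1 ≠ ±1, a nontrivial square root of 1 — 830 is a witness and 1729 is composite.

yes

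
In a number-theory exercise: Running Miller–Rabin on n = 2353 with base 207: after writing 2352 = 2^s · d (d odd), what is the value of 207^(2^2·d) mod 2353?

1

n − 1 = 2352 = 2^4 · 147, so s = 4 and d = 147.
x_0 = 207^147 mod 2353 = 1286.
x_1 = 1286^2 mod 2353 = 1990.
x_2 = 1990^2 mod 2353 = 1.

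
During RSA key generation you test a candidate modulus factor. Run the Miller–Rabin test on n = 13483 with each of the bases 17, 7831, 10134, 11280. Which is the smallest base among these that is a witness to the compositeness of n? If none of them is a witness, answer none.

n − 1 = 13482 = 2^1 · 6741, so s = 1 and d = 6741.
Base 17: x_0 = 17^6741 mod 13483 = 2179. x_0 ∉ {1, 13482} and s = 1, so 17 is a Miller–Rabin witness and 13483 is composite.
Base 7831: x_0 = 7831^6741 mod 13483 = 1594. x_0 ∉ {1, 13482} and s = 1, so 7831 is a Miller–Rabin witness and 13483 is composite.
Base 10134: x_0 = 10134^6741 mod 13483 = 7406. x_0 ∉ {1, 13482} and s = 1, so 10134 is a Miller–Rabin witness and 13483 is composite.
Base 11280: x_0 = 11280^6741 mod 13483 = 6453. x_0 ∉ {1, 13482} and s = 1, so 11280 is a Miller–Rabin witness and 13483 is composite.
The smallest witness among the given bases is 17.

17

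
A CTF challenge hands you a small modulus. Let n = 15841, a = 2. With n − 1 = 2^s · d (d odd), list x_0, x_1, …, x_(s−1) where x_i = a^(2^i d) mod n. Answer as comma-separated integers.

1, 1, 1, 1, 1

n − 1 = 15840 = 2^5 · 495, so s = 5 and d = 495.
x_0 = 2^495 mod 15841 = 1.
x_1 = 1^2 mod 15841 = 1.
x_2 = 1^2 mod 15841 = 1.
x_3 = 1^2 mod 15841 = 1.
x_4 = 1^2 mod 15841 = 1.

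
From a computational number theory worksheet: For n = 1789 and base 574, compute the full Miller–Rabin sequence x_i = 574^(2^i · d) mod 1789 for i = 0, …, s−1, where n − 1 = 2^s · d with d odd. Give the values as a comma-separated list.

1788, 1

n − 1 = 1788 = 2^2 · 447, so s = 2 and d = 447.
x_0 = 574^447 mod 1789 = 1788.
x_1 = 1788^2 mod 1789 = 1.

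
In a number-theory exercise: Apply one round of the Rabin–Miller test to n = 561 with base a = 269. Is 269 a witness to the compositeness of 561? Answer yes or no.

n − 1 = 560 = 2^4 · 35, so s = 4 and d = 35.
Repeated squaring mod 561: 269^1 ≡ 269, 269^2 ≡ 553, 269^4 ≡ 64, 269^8 ≡ 169, 269^16 ≡ 511, 269^32 ≡ 256.
35 = 32 + 2 + 1, so 269^35 ≡ 256·553·269 ≡ 551 (mod 561).
x_0 = 269^35 mod 561 = 551.
x_0 is neither 1 nor 560, so continue squaring.
x_1 = 551^2 mod 561 = 100.
x_2 = 100^2 mod 561 = 463.
x_3 = 463^2 mod 561 = 67.
Reached i = s−1 = 3 without hitting −1: 269 is a Miller–Rabin witness and 561 is composite.

yes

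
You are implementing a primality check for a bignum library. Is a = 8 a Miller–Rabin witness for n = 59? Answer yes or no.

n − 1 = 58 = 2^1 · 29, so s = 1 and d = 29.
x_0 = 8^29 mod 59 = 58.
x_0 = 58 ≡ −1, so 8 is not a witness.

no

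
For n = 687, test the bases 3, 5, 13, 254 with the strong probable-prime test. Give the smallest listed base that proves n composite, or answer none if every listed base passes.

3

n − 1 = 686 = 2^1 · 343, so s = 1 and d = 343.
Base 3: x_0 = 3^343 mod 687 = 3. x_0 ∉ {1, 686} and s = 1, so 3 is a Miller–Rabin witness and 687 is composite.
Base 5: x_0 = 5^343 mod 687 = 5. x_0 ∉ {1, 686} and s = 1, so 5 is a Miller–Rabin witness and 687 is composite.
Base 13: x_0 = 13^343 mod 687 = 445. x_0 ∉ {1, 686} and s = 1, so 13 is a Miller–Rabin witness and 687 is composite.
Base 254: x_0 = 254^343 mod 687 = 254. x_0 ∉ {1, 686} and s = 1, so 254 is a Miller–Rabin witness and 687 is composite.
The smallest witness among the given bases is 3.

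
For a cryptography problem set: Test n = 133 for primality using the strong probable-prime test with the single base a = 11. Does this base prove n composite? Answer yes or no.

no

n − 1 = 132 = 2^2 · 33, so s = 2 and d = 33.
x_0 = 11^33 mod 133 = 1.
x_0 = 1, so 11 is not a witness.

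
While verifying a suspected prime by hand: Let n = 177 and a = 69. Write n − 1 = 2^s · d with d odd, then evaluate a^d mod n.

n − 1 = 176 = 2^4 · 11, so s = 4 and d = 11.
Repeated squaring mod 177: 69^1 ≡ 69, 69^2 ≡ 159, 69^4 ≡ 147, 69^8 ≡ 15.
11 = 8 + 2 + 1, so 69^11 ≡ 15·159·69 ≡ 132 (mod 177).

132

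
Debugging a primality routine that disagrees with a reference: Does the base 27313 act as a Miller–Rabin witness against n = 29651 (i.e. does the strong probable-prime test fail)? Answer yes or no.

yes

n − 1 = 29650 = 2^1 · 14825, so s = 1 and d = 14825.
x_0 = 27313^14825 mod 29651 = 5791.
x_0 ∉ {1, 29650} and s = 1, so 27313 is a Miller–Rabin witness and 29651 is composite.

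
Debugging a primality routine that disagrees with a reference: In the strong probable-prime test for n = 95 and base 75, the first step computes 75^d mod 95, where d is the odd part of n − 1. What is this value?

n − 1 = 94 = 2^1 · 47, so s = 1 and d = 47.
75^47 mod 95 = 75.

75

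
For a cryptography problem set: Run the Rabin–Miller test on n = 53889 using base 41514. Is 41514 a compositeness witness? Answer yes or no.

n − 1 = 53888 = 2^7 · 421, so s = 7 and d = 421.
Repeated squaring mod 53889: 41514^1 ≡ 41514, 41514^2 ≡ 41976, 41514^4 ≡ 29832, 41514^8 ≡ 25278, 41514^16 ≡ 15411, 41514^32 ≡ 10098, 41514^64 ≡ 11616, 41514^128 ≡ 47289, 41514^256 ≡ 17688.
421 = 256 + 128 + 32 + 4 + 1, so 41514^421 ≡ 17688·47289·10098·29832·41514 ≡ 41514 (mod 53889).
x_0 = 41514^421 mod 53889 = 41514.
x_0 is neither 1 nor 53888, so continue squaring.
x_1 = 41514^2 mod 53889 = 41976.
x_2 = 41976^2 mod 53889 = 29832.
x_3 = 29832^2 mod 53889 = 25278.
x_4 = 25278^2 mod 53889 = 15411.
x_5 = 15411^2 mod 53889 = 10098.
x_6 = 10098^2 mod 53889 = 11616.
Reached i = s−1 = 6 without hitting −1: 41514 is a Miller–Rabin witness and 53889 is composite.

yes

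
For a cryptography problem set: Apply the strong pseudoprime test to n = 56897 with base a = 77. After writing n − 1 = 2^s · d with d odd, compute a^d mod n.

n − 1 = 56896 = 2^6 · 889, so s = 6 and d = 889.
Repeated squaring mod 56897: 77^1 ≡ 77, 77^2 ≡ 5929, 77^4 ≡ 47592, 77^8 ≡ 42688, 77^16 ≡ 25125, 77^32 ≡ 50307, 77^64 ≡ 15689, 77^128 ≡ 8299, 77^256 ≡ 28031, 77^512 ≡ 46288.
889 = 512 + 256 + 64 + 32 + 16 + 8 + 1, so 77^889 ≡ 46288·28031·15689·50307·25125·42688·77 ≡ 15403 (mod 56897).

15403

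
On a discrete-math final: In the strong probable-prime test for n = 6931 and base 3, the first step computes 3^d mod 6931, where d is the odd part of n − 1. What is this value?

n − 1 = 6930 = 2^1 · 3465, so s = 1 and d = 3465.
Repeated squaring mod 6931: 3^1 ≡ 3, 3^2 ≡ 9, 3^4 ≡ 81, 3^8 ≡ 6561, 3^16 ≡ 5211, 3^32 ≡ 5794, 3^64 ≡ 3603, 3^128 ≡ 6777, 3^256 ≡ 2923, 3^512 ≡ 4937, 3^1024 ≡ 4573, 3^2048 ≡ 1502.
3465 = 2048 + 1024 + 256 + 128 + 8 + 1, so 3^3465 ≡ 1502·4573·2923·6777·6561·3 ≡ 4164 (mod 6931).

4164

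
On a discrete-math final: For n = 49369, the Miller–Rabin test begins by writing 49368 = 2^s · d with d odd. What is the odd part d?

Halving: 49368 → 24684 → 12342 → 6171; 6171 is odd.
So 49368 = 2^3 · 6171.

6171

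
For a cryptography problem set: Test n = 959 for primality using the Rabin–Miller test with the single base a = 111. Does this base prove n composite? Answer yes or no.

yes

n − 1 = 958 = 2^1 · 479, so s = 1 and d = 479.
Repeated squaring mod 959: 111^1 ≡ 111, 111^2 ≡ 813, 111^4 ≡ 218, 111^8 ≡ 533, 111^16 ≡ 225, 111^32 ≡ 757, 111^64 ≡ 526, 111^128 ≡ 484, 111^256 ≡ 260.
479 = 256 + 128 + 64 + 16 + 8 + 4 + 2 + 1, so 111^479 ≡ 260·484·526·225·533·218·813·111 ≡ 314 (mod 959).
x_0 = 111^479 mod 959 = 314.
x_0 ∉ {1, 958} and s = 1, so 111 is a Miller–Rabin witness and 959 is composite.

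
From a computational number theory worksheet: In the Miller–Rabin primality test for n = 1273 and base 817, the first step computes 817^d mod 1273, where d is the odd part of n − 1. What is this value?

228

n − 1 = 1272 = 2^3 · 159, so s = 3 and d = 159.
Repeated squaring mod 1273: 817^1 ≡ 817, 817^2 ≡ 437, 817^4 ≡ 19, 817^8 ≡ 361, 817^16 ≡ 475, 817^32 ≡ 304, 817^64 ≡ 760, 817^128 ≡ 931.
159 = 128 + 16 + 8 + 4 + 2 + 1, so 817^159 ≡ 931·475·361·19·437·817 ≡ 228 (mod 1273).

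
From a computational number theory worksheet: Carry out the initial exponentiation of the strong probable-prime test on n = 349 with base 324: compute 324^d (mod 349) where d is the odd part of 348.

348

n − 1 = 348 = 2^2 · 87, so s = 2 and d = 87.
Repeated squaring mod 349: 324^1 ≡ 324, 324^2 ≡ 276, 324^4 ≡ 94, 324^8 ≡ 111, 324^16 ≡ 106, 324^32 ≡ 68, 324^64 ≡ 87.
87 = 64 + 16 + 4 + 2 + 1, so 324^87 ≡ 87·106·94·276·324 ≡ 348 (mod 349).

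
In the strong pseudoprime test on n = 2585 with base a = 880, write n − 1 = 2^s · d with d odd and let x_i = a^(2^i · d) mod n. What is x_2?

220

n − 1 = 2584 = 2^3 · 323, so s = 3 and d = 323.
x_0 = 880^323 mod 2585 = 880.
x_1 = 880^2 mod 2585 = 1485.
x_2 = 1485^2 mod 2585 = 220.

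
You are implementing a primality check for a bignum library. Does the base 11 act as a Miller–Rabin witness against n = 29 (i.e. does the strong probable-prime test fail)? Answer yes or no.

no

n − 1 = 28 = 2^2 · 7, so s = 2 and d = 7.
x_0 = 11^7 mod 29 = 12.
x_0 is neither 1 nor 28, so continue squaring.
x_1 = 12^2 mod 29 = 28.
x_1 ≡ −1, so 11 is not a witness.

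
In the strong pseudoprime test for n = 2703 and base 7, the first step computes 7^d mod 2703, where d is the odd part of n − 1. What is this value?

250

n − 1 = 2702 = 2^1 · 1351, so s = 1 and d = 1351.
7^1351 mod 2703 = 250.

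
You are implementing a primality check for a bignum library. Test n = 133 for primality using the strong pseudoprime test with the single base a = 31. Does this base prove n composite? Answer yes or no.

n − 1 = 132 = 2^2 · 33, so s = 2 and d = 33.
x_0 = 31^33 mod 133 = 132.
x_0 = 132 ≡ −1, so 31 is not a witness.

no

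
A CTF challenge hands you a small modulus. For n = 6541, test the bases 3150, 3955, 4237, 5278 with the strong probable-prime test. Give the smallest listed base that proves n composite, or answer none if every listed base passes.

3955

n − 1 = 6540 = 2^2 · 1635, so s = 2 and d = 1635.
Base 3150: x_0 = 3150^1635 mod 6541 = 1. x_0 = 1, so 3150 is not a witness.
Base 3955: x_0 = 3955^1635 mod 6541 = 4682. x_0 is neither 1 nor 6540, so continue squaring. x_1 = 4682^2 mod 6541 = 2233. Reached i = s−1 = 1 without hitting −1: 3955 is a Miller–Rabin witness and 6541 is composite.
Base 4237: x_0 = 4237^1635 mod 6541 = 1208. x_0 is neither 1 nor 6540, so continue squaring. x_1 = 1208^2 mod 6541 = 621. Reached i = s−1 = 1 without hitting −1: 4237 is a Miller–Rabin witness and 6541 is composite.
Base 5278: x_0 = 5278^1635 mod 6541 = 6418. x_0 is neither 1 nor 6540, so continue squaring. x_1 = 6418^2 mod 6541 = 2047. Reached i = s−1 = 1 without hitting −1: 5278 is a Miller–Rabin witness and 6541 is composite.
The smallest witness among the given bases is 3955.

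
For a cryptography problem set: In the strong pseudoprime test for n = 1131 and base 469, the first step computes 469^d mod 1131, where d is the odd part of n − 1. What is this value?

n − 1 = 1130 = 2^1 · 565, so s = 1 and d = 565.
Repeated squaring mod 1131: 469^1 ≡ 469, 469^2 ≡ 547, 469^4 ≡ 625, 469^8 ≡ 430, 469^16 ≡ 547, 469^32 ≡ 625, 469^64 ≡ 430, 469^128 ≡ 547, 469^256 ≡ 625, 469^512 ≡ 430.
565 = 512 + 32 + 16 + 4 + 1, so 469^565 ≡ 430·625·547·625·469 ≡ 196 (mod 1131).

196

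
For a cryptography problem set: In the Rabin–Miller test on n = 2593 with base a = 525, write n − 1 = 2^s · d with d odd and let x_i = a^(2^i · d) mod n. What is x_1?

1867

n − 1 = 2592 = 2^5 · 81, so s = 5 and d = 81.
x_0 = 525^81 mod 2593 = 1037.
x_1 = 1037^2 mod 2593 = 1867.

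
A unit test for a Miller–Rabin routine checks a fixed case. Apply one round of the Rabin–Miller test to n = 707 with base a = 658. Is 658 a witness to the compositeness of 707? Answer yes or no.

yes

n − 1 = 706 = 2^1 · 353, so s = 1 and d = 353.
x_0 = 658^353 mod 707 = 420.
x_0 ∉ {1, 706} and s = 1, so 658 is a Miller–Rabin witness and 707 is composite.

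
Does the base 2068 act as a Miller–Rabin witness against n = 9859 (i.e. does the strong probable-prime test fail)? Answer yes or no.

no

n − 1 = 9858 = 2^1 · 4929, so s = 1 and d = 4929.
Repeated squaring mod 9859: 2068^1 ≡ 2068, 2068^2 ≡ 7677, 2068^4 ≡ 9086, 2068^8 ≡ 5989, 2068^16 ≡ 1079, 2068^32 ≡ 879, 2068^64 ≡ 3639, 2068^128 ≡ 1684, 2068^256 ≡ 6323, 2068^512 ≡ 2084, 2068^1024 ≡ 5096, 2068^2048 ≡ 610, 2068^4096 ≡ 7317.
4929 = 4096 + 512 + 256 + 64 + 1, so 2068^4929 ≡ 7317·2084·6323·3639·2068 ≡ 1 (mod 9859).
x_0 = 2068^4929 mod 9859 = 1.
x_0 = 1, so 2068 is not a witness.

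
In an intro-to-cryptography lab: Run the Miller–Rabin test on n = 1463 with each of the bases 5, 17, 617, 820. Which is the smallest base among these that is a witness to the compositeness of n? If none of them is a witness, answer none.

5

n − 1 = 1462 = 2^1 · 731, so s = 1 and d = 731.
Base 5: x_0 = 5^731 mod 1463 = 500. x_0 ∉ {1, 1462} and s = 1, so 5 is a Miller–Rabin witness and 1463 is composite.
Base 17: x_0 = 17^731 mod 1463 = 61. x_0 ∉ {1, 1462} and s = 1, so 17 is a Miller–Rabin witness and 1463 is composite.
Base 617: x_0 = 617^731 mod 1463 = 309. x_0 ∉ {1, 1462} and s = 1, so 617 is a Miller–Rabin witness and 1463 is composite.
Base 820: x_0 = 820^731 mod 1463 = 1359. x_0 ∉ {1, 1462} and s = 1, so 820 is a Miller–Rabin witness and 1463 is composite.
The smallest witness among the given bases is 5.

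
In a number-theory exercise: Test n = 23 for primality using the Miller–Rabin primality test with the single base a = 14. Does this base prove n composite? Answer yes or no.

no

n − 1 = 22 = 2^1 · 11, so s = 1 and d = 11.
Repeated squaring mod 23: 14^1 ≡ 14, 14^2 ≡ 12, 14^4 ≡ 6, 14^8 ≡ 13.
11 = 8 + 2 + 1, so 14^11 ≡ 13·12·14 ≡ 22 (mod 23).
x_0 = 14^11 mod 23 = 22.
x_0 = 22 ≡ −1, so 14 is not a witness.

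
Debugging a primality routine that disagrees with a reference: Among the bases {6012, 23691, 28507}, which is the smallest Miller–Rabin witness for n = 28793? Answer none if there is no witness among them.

n − 1 = 28792 = 2^3 · 3599, so s = 3 and d = 3599.
Base 6012: x_0 = 6012^3599 mod 28793 = 10428. x_0 is neither 1 nor 28792, so continue squaring. x_1 = 10428^2 mod 28793 = 20816. x_2 = 20816^2 mod 28793 = 28792. x_2 ≡ −1, so 6012 is not a witness.
Base 23691: x_0 = 23691^3599 mod 28793 = 28792. x_0 = 28792 ≡ −1, so 23691 is not a witness.
Base 28507: x_0 = 28507^3599 mod 28793 = 28792. x_0 = 28792 ≡ −1, so 28507 is not a witness.
No listed base is a witness for 28793.

none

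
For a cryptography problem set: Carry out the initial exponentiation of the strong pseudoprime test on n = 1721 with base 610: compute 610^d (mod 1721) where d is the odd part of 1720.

n − 1 = 1720 = 2^3 · 215, so s = 3 and d = 215.
610^215 mod 1721 = 1248.

1248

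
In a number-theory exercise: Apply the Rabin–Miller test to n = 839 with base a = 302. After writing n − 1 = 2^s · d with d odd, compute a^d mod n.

n − 1 = 838 = 2^1 · 419, so s = 1 and d = 419.
Repeated squaring mod 839: 302^1 ≡ 302, 302^2 ≡ 592, 302^4 ≡ 601, 302^8 ≡ 431, 302^16 ≡ 342, 302^32 ≡ 343, 302^64 ≡ 189, 302^128 ≡ 483, 302^256 ≡ 47.
419 = 256 + 128 + 32 + 2 + 1, so 302^419 ≡ 47·483·343·592·302 ≡ 838 (mod 839).

838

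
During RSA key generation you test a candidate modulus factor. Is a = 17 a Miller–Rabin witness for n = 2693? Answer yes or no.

no

n − 1 = 2692 = 2^2 · 673, so s = 2 and d = 673.
By repeated squaring, 17^673 ≡ 859 (mod 2693).
x_0 = 17^673 mod 2693 = 859.
x_0 is neither 1 nor 2692, so continue squaring.
x_1 = 859^2 mod 2693 = 2692.
x_1 ≡ −1, so 17 is not a witness.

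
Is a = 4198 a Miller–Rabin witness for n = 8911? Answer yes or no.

no

n − 1 = 8910 = 2^1 · 4455, so s = 1 and d = 4455.
x_0 = 4198^4455 mod 8911 = 8910.
x_0 = 8910 ≡ −1, so 4198 is not a witness.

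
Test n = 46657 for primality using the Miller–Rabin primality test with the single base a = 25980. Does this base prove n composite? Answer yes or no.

no

n − 1 = 46656 = 2^6 · 729, so s = 6 and d = 729.
x_0 = 25980^729 mod 46657 = 41150.
x_0 is neither 1 nor 46656, so continue squaring.
x_1 = 41150^2 mod 46657 = 46656.
x_1 ≡ −1, so 25980 is not a witness.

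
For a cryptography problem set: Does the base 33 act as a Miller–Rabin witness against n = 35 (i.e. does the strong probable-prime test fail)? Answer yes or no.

n − 1 = 34 = 2^1 · 17, so s = 1 and d = 17.
x_0 = 33^17 mod 35 = 3.
x_0 ∉ {1, 34} and s = 1, so 33 is a Miller–Rabin witness and 35 is composite.

yes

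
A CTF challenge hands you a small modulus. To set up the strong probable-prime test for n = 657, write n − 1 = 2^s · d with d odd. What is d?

Halving: 656 → 328 → 164 → 82 → 41; 41 is odd.
So 656 = 2^4 · 41.

41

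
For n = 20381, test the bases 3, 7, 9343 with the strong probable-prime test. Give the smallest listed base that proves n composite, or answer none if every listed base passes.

3

n − 1 = 20380 = 2^2 · 5095, so s = 2 and d = 5095.
Base 3: x_0 = 3^5095 mod 20381 = 2473. x_0 is neither 1 nor 20380, so continue squaring. x_1 = 2473^2 mod 20381 = 1429. Reached i = s−1 = 1 without hitting −1: 3 is a Miller–Rabin witness and 20381 is composite.
Base 7: x_0 = 7^5095 mod 20381 = 9113. x_0 is neither 1 nor 20380, so continue squaring. x_1 = 9113^2 mod 20381 = 14575. Reached i = s−1 = 1 without hitting −1: 7 is a Miller–Rabin witness and 20381 is composite.
Base 9343: x_0 = 9343^5095 mod 20381 = 11121. x_0 is neither 1 nor 20380, so continue squaring. x_1 = 11121^2 mod 20381 = 4733. Reached i = s−1 = 1 without hitting −1: 9343 is a Miller–Rabin witness and 20381 is composite.
The smallest witness among the given bases is 3.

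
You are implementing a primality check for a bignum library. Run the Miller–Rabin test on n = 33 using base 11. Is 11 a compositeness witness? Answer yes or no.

n − 1 = 32 = 2^5 · 1, so s = 5 and d = 1.
x_0 = 11^1 mod 33 = 11.
x_0 is neither 1 nor 32, so continue squaring.
x_1 = 11^2 mod 33 = 22.
x_2 = 22^2 mod 33 = 22.
x_3 = 22^2 mod 33 = 22.
x_4 = 22^2 mod 33 = 22.
Reached i = s−1 = 4 without hitting −1: 11 is a Miller–Rabin witness and 33 is composite.

yes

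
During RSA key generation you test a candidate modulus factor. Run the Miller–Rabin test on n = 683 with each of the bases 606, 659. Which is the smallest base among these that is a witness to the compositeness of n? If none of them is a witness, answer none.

n − 1 = 682 = 2^1 · 341, so s = 1 and d = 341.
Base 606: x_0 = 606^341 mod 683 = 682. x_0 = 682 ≡ −1, so 606 is not a witness.
Base 659: x_0 = 659^341 mod 683 = 1. x_0 = 1, so 659 is not a witness.
No listed base is a witness for 683.

none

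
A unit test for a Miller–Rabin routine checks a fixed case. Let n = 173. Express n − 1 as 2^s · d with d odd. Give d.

Halving: 172 → 86 → 43; 43 is odd.
So 172 = 2^2 · 43.

43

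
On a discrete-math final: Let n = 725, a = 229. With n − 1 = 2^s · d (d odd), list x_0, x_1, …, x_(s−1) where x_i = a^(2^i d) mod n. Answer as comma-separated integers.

329, 216

n − 1 = 724 = 2^2 · 181, so s = 2 and d = 181.
x_0 = 229^181 mod 725 = 329.
x_1 = 329^2 mod 725 = 216.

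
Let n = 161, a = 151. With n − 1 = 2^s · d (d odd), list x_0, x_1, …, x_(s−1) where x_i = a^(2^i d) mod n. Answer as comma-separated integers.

142, 39, 72, 32, 58

n − 1 = 160 = 2^5 · 5, so s = 5 and d = 5.
x_0 = 151^5 mod 161 = 142.
x_1 = 142^2 mod 161 = 39.
x_2 = 39^2 mod 161 = 72.
x_3 = 72^2 mod 161 = 32.
x_4 = 32^2 mod 161 = 58.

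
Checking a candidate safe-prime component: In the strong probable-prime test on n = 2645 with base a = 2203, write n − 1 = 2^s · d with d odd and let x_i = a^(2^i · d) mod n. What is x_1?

2394

n − 1 = 2644 = 2^2 · 661, so s = 2 and d = 661.
x_0 = 2203^661 mod 2645 = 1398.
x_1 = 1398^2 mod 2645 = 2394.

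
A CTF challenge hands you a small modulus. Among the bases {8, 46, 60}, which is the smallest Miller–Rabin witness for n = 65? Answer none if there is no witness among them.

46

n − 1 = 64 = 2^6 · 1, so s = 6 and d = 1.
Base 8: x_0 = 8^1 mod 65 = 8. x_0 is neither 1 nor 64, so continue squaring. x_1 = 8^2 mod 65 = 64. x_1 ≡ −1, so 8 is not a witness.
Base 46: x_0 = 46^1 mod 65 = 46. x_0 is neither 1 nor 64, so continue squaring. x_1 = 46^2 mod 65 = 36. x_2 = 36^2 mod 65 = 61. x_3 = 61^2 mod 65 = 16. x_4 = 16^2 mod 65 = 61. x_5 = 61^2 mod 65 = 16. Reached i = s−1 = 5 without hitting −1: 46 is a Miller–Rabin witness and 65 is composite.
Base 60: x_0 = 60^1 mod 65 = 60. x_0 is neither 1 nor 64, so continue squaring. x_1 = 60^2 mod 65 = 25. x_2 = 25^2 mod 65 = 40. x_3 = 40^2 mod 65 = 40. x_4 = 40^2 mod 65 = 40. x_5 = 40^2 mod 65 = 40. Reached i = s−1 = 5 without hitting −1: 60 is a Miller–Rabin witness and 65 is composite.
The smallest witness among the given bases is 46.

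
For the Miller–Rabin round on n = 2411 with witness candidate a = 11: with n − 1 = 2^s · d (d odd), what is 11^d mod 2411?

n − 1 = 2410 = 2^1 · 1205, so s = 1 and d = 1205.
11^1205 mod 2411 = 1.

1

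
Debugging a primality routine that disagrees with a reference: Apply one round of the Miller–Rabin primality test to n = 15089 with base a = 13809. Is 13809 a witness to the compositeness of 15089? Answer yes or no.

n − 1 = 15088 = 2^4 · 943, so s = 4 and d = 943.
x_0 = 13809^943 mod 15089 = 2594.
x_0 is neither 1 nor 15088, so continue squaring.
x_1 = 2594^2 mod 15089 = 14231.
x_2 = 14231^2 mod 15089 = 11892.
x_3 = 11892^2 mod 15089 = 5556.
Reached i = s−1 = 3 without hitting −1: 13809 is a Miller–Rabin witness and 15089 is composite.

yes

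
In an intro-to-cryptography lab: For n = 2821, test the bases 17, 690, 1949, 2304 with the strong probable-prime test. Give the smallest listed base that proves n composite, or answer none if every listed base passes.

n − 1 = 2820 = 2^2 · 705, so s = 2 and d = 705.
Base 17: x_0 = 17^705 mod 2821 = 2820. x_0 = 2820 ≡ −1, so 17 is not a witness.
Base 690: x_0 = 690^705 mod 2821 = 1. x_0 = 1, so 690 is not a witness.
Base 1949: x_0 = 1949^705 mod 2821 = 2820. x_0 = 2820 ≡ −1, so 1949 is not a witness.
Base 2304: x_0 = 2304^705 mod 2821 = 1. x_0 = 1, so 2304 is not a witness.
No listed base is a witness for 2821.

none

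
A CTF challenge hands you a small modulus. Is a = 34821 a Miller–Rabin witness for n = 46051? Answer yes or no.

n − 1 = 46050 = 2^1 · 23025, so s = 1 and d = 23025.
x_0 = 34821^23025 mod 46051 = 1.
x_0 = 1, so 34821 is not a witness.

no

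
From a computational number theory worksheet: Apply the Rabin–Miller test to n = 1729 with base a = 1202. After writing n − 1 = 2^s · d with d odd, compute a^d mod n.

n − 1 = 1728 = 2^6 · 27, so s = 6 and d = 27.
By repeated squaring, 1202^27 ≡ 1217 (mod 1729).

1217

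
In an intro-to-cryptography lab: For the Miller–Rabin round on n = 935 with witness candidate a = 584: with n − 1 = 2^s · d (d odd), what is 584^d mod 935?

n − 1 = 934 = 2^1 · 467, so s = 1 and d = 467.
584^467 mod 935 = 199.

199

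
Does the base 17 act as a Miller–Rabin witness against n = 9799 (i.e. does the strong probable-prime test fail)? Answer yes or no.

yes

n − 1 = 9798 = 2^1 · 4899, so s = 1 and d = 4899.
Repeated squaring mod 9799: 17^1 ≡ 17, 17^2 ≡ 289, 17^4 ≡ 5129, 17^8 ≡ 6125, 17^16 ≡ 5053, 17^32 ≡ 6414, 17^64 ≡ 3194, 17^128 ≡ 877, 17^256 ≡ 4807, 17^512 ≡ 1207, 17^1024 ≡ 6597, 17^2048 ≡ 3050, 17^4096 ≡ 3249.
4899 = 4096 + 512 + 256 + 32 + 2 + 1, so 17^4899 ≡ 3249·1207·4807·6414·289·17 ≡ 9237 (mod 9799).
x_0 = 17^4899 mod 9799 = 9237.
x_0 ∉ {1, 9798} and s = 1, so 17 is a Miller–Rabin witness and 9799 is composite.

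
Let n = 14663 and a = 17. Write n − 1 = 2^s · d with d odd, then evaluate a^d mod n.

2998

n − 1 = 14662 = 2^1 · 7331, so s = 1 and d = 7331.
17^7331 mod 14663 = 2998.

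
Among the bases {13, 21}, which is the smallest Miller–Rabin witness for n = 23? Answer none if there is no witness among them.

none

n − 1 = 22 = 2^1 · 11, so s = 1 and d = 11.
Base 13: x_0 = 13^11 mod 23 = 1. x_0 = 1, so 13 is not a witness.
Base 21: x_0 = 21^11 mod 23 = 22. x_0 = 22 ≡ −1, so 21 is not a witness.
No listed base is a witness for 23.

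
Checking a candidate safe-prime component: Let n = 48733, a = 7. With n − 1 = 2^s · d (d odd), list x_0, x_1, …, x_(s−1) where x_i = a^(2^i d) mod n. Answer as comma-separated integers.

2517, 48732

n − 1 = 48732 = 2^2 · 12183, so s = 2 and d = 12183.
x_0 = 7^12183 mod 48733 = 2517.
x_1 = 2517^2 mod 48733 = 48732.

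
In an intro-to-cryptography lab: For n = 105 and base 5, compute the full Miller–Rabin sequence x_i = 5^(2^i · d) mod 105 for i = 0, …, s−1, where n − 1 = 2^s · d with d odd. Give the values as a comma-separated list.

n − 1 = 104 = 2^3 · 13, so s = 3 and d = 13.
x_0 = 5^13 mod 105 = 5.
x_1 = 5^2 mod 105 = 25.
x_2 = 25^2 mod 105 = 100.

5, 25, 100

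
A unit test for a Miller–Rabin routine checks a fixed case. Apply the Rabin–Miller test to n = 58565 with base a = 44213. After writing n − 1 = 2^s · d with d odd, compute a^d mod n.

n − 1 = 58564 = 2^2 · 14641, so s = 2 and d = 14641.
44213^14641 mod 58565 = 37583.

37583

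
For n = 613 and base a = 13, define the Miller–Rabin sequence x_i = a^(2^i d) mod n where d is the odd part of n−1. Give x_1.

n − 1 = 612 = 2^2 · 153, so s = 2 and d = 153.
x_0 = 13^153 mod 613 = 578.
x_1 = 578^2 mod 613 = 612.

612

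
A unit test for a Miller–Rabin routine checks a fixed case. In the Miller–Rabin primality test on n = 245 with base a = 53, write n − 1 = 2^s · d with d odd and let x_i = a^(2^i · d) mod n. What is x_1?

n − 1 = 244 = 2^2 · 61, so s = 2 and d = 61.
x_0 = 53^61 mod 245 = 193.
x_1 = 193^2 mod 245 = 9.

9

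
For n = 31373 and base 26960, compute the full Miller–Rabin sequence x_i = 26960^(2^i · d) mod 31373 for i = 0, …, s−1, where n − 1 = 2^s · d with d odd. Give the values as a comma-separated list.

23058, 24506

n − 1 = 31372 = 2^2 · 7843, so s = 2 and d = 7843.
x_0 = 26960^7843 mod 31373 = 23058.
x_1 = 23058^2 mod 31373 = 24506.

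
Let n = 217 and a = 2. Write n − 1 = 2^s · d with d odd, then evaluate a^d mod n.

190

n − 1 = 216 = 2^3 · 27, so s = 3 and d = 27.
Repeated squaring mod 217: 2^1 ≡ 2, 2^2 ≡ 4, 2^4 ≡ 16, 2^8 ≡ 39, 2^16 ≡ 2.
27 = 16 + 8 + 2 + 1, so 2^27 ≡ 2·39·4·2 ≡ 190 (mod 217).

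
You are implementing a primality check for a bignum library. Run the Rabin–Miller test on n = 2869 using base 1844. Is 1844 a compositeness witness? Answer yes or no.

n − 1 = 2868 = 2^2 · 717, so s = 2 and d = 717.
x_0 = 1844^717 mod 2869 = 1.
x_0 = 1, so 1844 is not a witness.

no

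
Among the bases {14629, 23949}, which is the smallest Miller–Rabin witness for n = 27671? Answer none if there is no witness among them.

14629

n − 1 = 27670 = 2^1 · 13835, so s = 1 and d = 13835.
Base 14629: x_0 = 14629^13835 mod 27671 = 16806. x_0 ∉ {1, 27670} and s = 1, so 14629 is a Miller–Rabin witness and 27671 is composite.
Base 23949: x_0 = 23949^13835 mod 27671 = 21746. x_0 ∉ {1, 27670} and s = 1, so 23949 is a Miller–Rabin witness and 27671 is composite.
The smallest witness among the given bases is 14629.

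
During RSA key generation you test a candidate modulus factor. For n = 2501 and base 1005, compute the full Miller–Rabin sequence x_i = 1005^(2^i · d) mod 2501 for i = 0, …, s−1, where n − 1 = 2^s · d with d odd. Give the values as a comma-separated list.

n − 1 = 2500 = 2^2 · 625, so s = 2 and d = 625.
x_0 = 1005^625 mod 2501 = 2469.
x_1 = 2469^2 mod 2501 = 1024.

2469, 1024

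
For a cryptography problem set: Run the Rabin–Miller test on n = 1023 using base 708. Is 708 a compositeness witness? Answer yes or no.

yes

n − 1 = 1022 = 2^1 · 511, so s = 1 and d = 511.
x_0 = 708^511 mod 1023 = 708.
x_0 ∉ {1, 1022} and s = 1, so 708 is a Miller–Rabin witness and 1023 is composite.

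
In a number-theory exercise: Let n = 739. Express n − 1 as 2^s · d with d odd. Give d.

369

Halving: 738 → 369; 369 is odd.
So 738 = 2^1 · 369.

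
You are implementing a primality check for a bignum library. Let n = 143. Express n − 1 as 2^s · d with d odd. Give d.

71

Halving: 142 → 71; 71 is odd.
So 142 = 2^1 · 71.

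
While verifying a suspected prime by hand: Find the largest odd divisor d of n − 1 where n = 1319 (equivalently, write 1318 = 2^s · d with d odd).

659

Halving: 1318 → 659; 659 is odd.
So 1318 = 2^1 · 659.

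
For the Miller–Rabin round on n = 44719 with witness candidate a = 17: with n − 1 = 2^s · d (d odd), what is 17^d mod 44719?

n − 1 = 44718 = 2^1 · 22359, so s = 1 and d = 22359.
17^22359 mod 44719 = 38197.

38197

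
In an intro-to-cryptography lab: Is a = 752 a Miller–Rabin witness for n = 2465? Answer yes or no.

no

n − 1 = 2464 = 2^5 · 77, so s = 5 and d = 77.
Repeated squaring mod 2465: 752^1 ≡ 752, 752^2 ≡ 1019, 752^4 ≡ 596, 752^8 ≡ 256, 752^16 ≡ 1446, 752^32 ≡ 596, 752^64 ≡ 256.
77 = 64 + 8 + 4 + 1, so 752^77 ≡ 256·256·596·752 ≡ 157 (mod 2465).
x_0 = 752^77 mod 2465 = 157.
x_0 is neither 1 nor 2464, so continue squaring.
x_1 = 157^2 mod 2465 = 2464.
x_1 ≡ −1, so 752 is not a witness.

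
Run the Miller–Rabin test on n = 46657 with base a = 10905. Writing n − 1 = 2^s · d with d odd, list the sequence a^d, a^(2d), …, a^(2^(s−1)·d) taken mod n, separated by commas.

3440, 29379, 17798, 14431, 23570, 1

n − 1 = 46656 = 2^6 · 729, so s = 6 and d = 729.
x_0 = 10905^729 mod 46657 = 3440.
x_1 = 3440^2 mod 46657 = 29379.
x_2 = 29379^2 mod 46657 = 17798.
x_3 = 17798^2 mod 46657 = 14431.
x_4 = 14431^2 mod 46657 = 23570.
x_5 = 23570^2 mod 46657 = 1.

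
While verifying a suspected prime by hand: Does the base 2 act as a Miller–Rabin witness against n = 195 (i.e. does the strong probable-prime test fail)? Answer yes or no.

n − 1 = 194 = 2^1 · 97, so s = 1 and d = 97.
x_0 = 2^97 mod 195 = 2.
x_0 ∉ {1, 194} and s = 1, so 2 is a Miller–Rabin witness and 195 is composite.

yes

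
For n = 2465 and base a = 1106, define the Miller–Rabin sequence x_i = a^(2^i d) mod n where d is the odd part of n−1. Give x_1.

1

n − 1 = 2464 = 2^5 · 77, so s = 5 and d = 77.
Repeated squaring mod 2465: 1106^1 ≡ 1106, 1106^2 ≡ 596, 1106^4 ≡ 256, 1106^8 ≡ 1446, 1106^16 ≡ 596, 1106^32 ≡ 256, 1106^64 ≡ 1446.
77 = 64 + 8 + 4 + 1, so 1106^77 ≡ 1446·1446·256·1106 ≡ 86 (mod 2465).
x_0 = 86.
x_1 = 86^2 mod 2465 = 1.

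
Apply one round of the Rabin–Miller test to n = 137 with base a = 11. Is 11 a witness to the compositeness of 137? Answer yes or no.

no

n − 1 = 136 = 2^3 · 17, so s = 3 and d = 17.
x_0 = 11^17 mod 137 = 100.
x_0 is neither 1 nor 136, so continue squaring.
x_1 = 100^2 mod 137 = 136.
x_1 ≡ −1, so 11 is not a witness.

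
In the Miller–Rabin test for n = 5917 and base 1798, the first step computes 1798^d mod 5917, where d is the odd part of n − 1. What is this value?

4137

n − 1 = 5916 = 2^2 · 1479, so s = 2 and d = 1479.
1798^1479 mod 5917 = 4137.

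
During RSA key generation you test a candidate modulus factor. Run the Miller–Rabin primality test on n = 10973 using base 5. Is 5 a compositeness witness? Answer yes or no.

n − 1 = 10972 = 2^2 · 2743, so s = 2 and d = 2743.
x_0 = 5^2743 mod 10973 = 5039.
x_0 is neither 1 nor 10972, so continue squaring.
x_1 = 5039^2 mod 10973 = 10972.
x_1 ≡ −1, so 5 is not a witness.

no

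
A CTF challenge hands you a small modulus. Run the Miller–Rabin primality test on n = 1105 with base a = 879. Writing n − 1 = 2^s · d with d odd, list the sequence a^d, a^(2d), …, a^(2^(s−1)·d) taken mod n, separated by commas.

n − 1 = 1104 = 2^4 · 69, so s = 4 and d = 69.
x_0 = 879^69 mod 1105 = 1074.
x_1 = 1074^2 mod 1105 = 961.
x_2 = 961^2 mod 1105 = 846.
x_3 = 846^2 mod 1105 = 781.

1074, 961, 846, 781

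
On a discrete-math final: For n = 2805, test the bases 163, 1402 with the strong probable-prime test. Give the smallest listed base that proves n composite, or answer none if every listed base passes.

163

n − 1 = 2804 = 2^2 · 701, so s = 2 and d = 701.
Base 163: x_0 = 163^701 mod 2805 = 1813. x_0 is neither 1 nor 2804, so continue squaring. x_1 = 1813^2 mod 2805 = 2314. Reached i = s−1 = 1 without hitting −1: 163 is a Miller–Rabin witness and 2805 is composite.
Base 1402: x_0 = 1402^701 mod 2805 = 247. x_0 is neither 1 nor 2804, so continue squaring. x_1 = 247^2 mod 2805 = 2104. Reached i = s−1 = 1 without hitting −1: 1402 is a Miller–Rabin witness and 2805 is composite.
The smallest witness among the given bases is 163.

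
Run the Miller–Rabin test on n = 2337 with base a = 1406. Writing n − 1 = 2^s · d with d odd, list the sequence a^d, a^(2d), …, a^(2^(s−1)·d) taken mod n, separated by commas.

n − 1 = 2336 = 2^5 · 73, so s = 5 and d = 73.
x_0 = 1406^73 mod 2337 = 1463.
x_1 = 1463^2 mod 2337 = 2014.
x_2 = 2014^2 mod 2337 = 1501.
x_3 = 1501^2 mod 2337 = 133.
x_4 = 133^2 mod 2337 = 1330.

1463, 2014, 1501, 133, 1330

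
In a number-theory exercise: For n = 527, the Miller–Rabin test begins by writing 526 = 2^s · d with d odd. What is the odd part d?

263

Halving: 526 → 263; 263 is odd.
So 526 = 2^1 · 263.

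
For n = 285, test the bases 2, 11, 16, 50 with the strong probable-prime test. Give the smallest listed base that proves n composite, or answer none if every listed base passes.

2

n − 1 = 284 = 2^2 · 71, so s = 2 and d = 71.
Base 2: x_0 = 2^71 mod 285 = 143. x_0 is neither 1 nor 284, so continue squaring. x_1 = 143^2 mod 285 = 214. Reached i = s−1 = 1 without hitting −1: 2 is a Miller–Rabin witness and 285 is composite.
Base 11: x_0 = 11^71 mod 285 = 26. x_0 is neither 1 nor 284, so continue squaring. x_1 = 26^2 mod 285 = 106. Reached i = s−1 = 1 without hitting −1: 11 is a Miller–Rabin witness and 285 is composite.
Base 16: x_0 = 16^71 mod 285 = 196. x_0 is neither 1 nor 284, so continue squaring. x_1 = 196^2 mod 285 = 226. Reached i = s−1 = 1 without hitting −1: 16 is a Miller–Rabin witness and 285 is composite.
Base 50: x_0 = 50^71 mod 285 = 65. x_0 is neither 1 nor 284, so continue squaring. x_1 = 65^2 mod 285 = 235. Reached i = s−1 = 1 without hitting −1: 50 is a Miller–Rabin witness and 285 is composite.
The smallest witness among the given bases is 2.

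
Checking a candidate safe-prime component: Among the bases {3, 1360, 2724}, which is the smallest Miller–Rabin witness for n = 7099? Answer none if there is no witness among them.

n − 1 = 7098 = 2^1 · 3549, so s = 1 and d = 3549.
Base 3: x_0 = 3^3549 mod 7099 = 5950. x_0 ∉ {1, 7098} and s = 1, so 3 is a Miller–Rabin witness and 7099 is composite.
Base 1360: x_0 = 1360^3549 mod 7099 = 2627. x_0 ∉ {1, 7098} and s = 1, so 1360 is a Miller–Rabin witness and 7099 is composite.
Base 2724: x_0 = 2724^3549 mod 7099 = 54. x_0 ∉ {1, 7098} and s = 1, so 2724 is a Miller–Rabin witness and 7099 is composite.
The smallest witness among the given bases is 3.

3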